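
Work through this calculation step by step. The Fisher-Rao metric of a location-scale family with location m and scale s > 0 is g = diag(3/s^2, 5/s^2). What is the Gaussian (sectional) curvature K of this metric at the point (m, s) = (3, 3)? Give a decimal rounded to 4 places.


The metric has the form g = (A dm^2 + B ds^2)/s^2 with A = 3, B = 5.
Substitute u = sqrt(A/B)*m: g = B*(du^2 + ds^2)/s^2, i.e. B times the
Poincare upper half-plane metric, which has constant Gaussian curvature -1.
Scaling a 2D metric by a constant c divides the Gaussian curvature by c,
so K = -1/B = -1/(5) = -0.2000 everywhere (the point (m, s) = (3, 3) is irrelevant:
the curvature is constant).
The requested Gaussian curvature is K = -0.2000.

-0.2000


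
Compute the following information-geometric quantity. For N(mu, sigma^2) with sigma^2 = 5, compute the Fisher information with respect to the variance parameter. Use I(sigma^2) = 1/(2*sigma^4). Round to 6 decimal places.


Fisher information for variance: I(sigma^2) = 1/(2*sigma^4).
sigma^2 = 5, so sigma^4 = 25.
I = 1/(2*25) = 1/50 = 0.020000

0.020000


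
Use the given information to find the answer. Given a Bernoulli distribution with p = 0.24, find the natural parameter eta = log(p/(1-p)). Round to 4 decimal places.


Natural parameter for Bernoulli: eta = log(p/(1-p)).
p = 0.24, 1-p = 0.76.
p/(1-p) = 0.315789.
eta = log(0.315789) = -1.1527

-1.1527


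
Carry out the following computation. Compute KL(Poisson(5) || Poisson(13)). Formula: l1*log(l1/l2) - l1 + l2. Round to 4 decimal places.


KL divergence for Poisson:
KL = l1*log(l1/l2) - l1 + l2.
l1 = 5, l2 = 13.
log(5/13) = -0.955511.
l1*log(l1/l2) = 5 * -0.955511 = -4.777557.
KL = -4.777557 - 5 + 13 = 3.2224

3.2224


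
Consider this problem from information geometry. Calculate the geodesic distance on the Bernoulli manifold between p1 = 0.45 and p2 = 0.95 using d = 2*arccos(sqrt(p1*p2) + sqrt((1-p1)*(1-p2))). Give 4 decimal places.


Geodesic distance on Bernoulli manifold:
d(p1,p2) = 2*arccos(sqrt(p1*p2) + sqrt((1-p1)*(1-p2))).
sqrt(p1*p2) = sqrt(0.45*0.95) = 0.653835.
sqrt((1-p1)*(1-p2)) = sqrt(0.55*0.05) = 0.165831.
arg = 0.653835 + 0.165831 = 0.819666.
d = 2*arccos(0.819666) = 1.2199

1.2199


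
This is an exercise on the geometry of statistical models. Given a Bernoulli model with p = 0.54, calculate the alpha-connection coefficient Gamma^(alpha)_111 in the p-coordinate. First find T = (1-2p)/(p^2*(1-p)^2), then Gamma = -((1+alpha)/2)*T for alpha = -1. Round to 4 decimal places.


Skewness (Amari-Chentsov) tensor: T = (1-2p)/(p^2*(1-p)^2).
p = 0.54, 1-2p = -0.08, p^2 = 0.2916, (1-p)^2 = 0.2116.
T = -0.08/(0.2916 * 0.2116) = -1.296543.
In the p-coordinate, Gamma^(alpha) = Gamma^(0) - (alpha/2)*T with Gamma^(0) = (1/2)*g'(p) = -T/2,
so Gamma^(alpha) = -((1+alpha)/2)*T.
alpha = -1, -(1+alpha)/2 = 0.0.
Gamma = 0.0 * -1.296543 = 0.0000

0.0000


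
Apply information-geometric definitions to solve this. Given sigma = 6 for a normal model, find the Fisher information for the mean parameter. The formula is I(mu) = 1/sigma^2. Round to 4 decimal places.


The Fisher information for the mean of a normal distribution is I(mu) = 1/sigma^2.
sigma = 6, so sigma^2 = 36.
I(mu) = 1/36 = 0.0278

0.0278


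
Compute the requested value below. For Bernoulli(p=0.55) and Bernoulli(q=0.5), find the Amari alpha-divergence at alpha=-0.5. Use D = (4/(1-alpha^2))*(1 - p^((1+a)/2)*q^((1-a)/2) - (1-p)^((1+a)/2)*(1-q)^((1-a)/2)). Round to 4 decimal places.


Amari alpha-divergence:
D = (4/(1-alpha^2))*(1 - p^((1+a)/2)*q^((1-a)/2) - (1-p)^((1+a)/2)*(1-q)^((1-a)/2)).
alpha = -0.5, p = 0.55, q = 0.5.
e1 = (1+alpha)/2 = 0.25, e2 = (1-alpha)/2 = 0.75.
t1 = p^e1 * q^e2 = 0.55^0.25 * 0.5^0.75 = 0.512057.
t2 = (1-p)^e1 * (1-q)^e2 = 0.45^0.25 * 0.5^0.75 = 0.487002.
4/(1-alpha^2) = 5.333333.
D = 5.333333*(1 - 0.512057 - 0.487002) = 0.0050

0.0050


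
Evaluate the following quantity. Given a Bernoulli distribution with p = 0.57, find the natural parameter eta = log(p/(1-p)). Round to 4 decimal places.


Natural parameter for Bernoulli: eta = log(p/(1-p)).
p = 0.57, 1-p = 0.43.
p/(1-p) = 1.325581.
eta = log(1.325581) = 0.2819

0.2819


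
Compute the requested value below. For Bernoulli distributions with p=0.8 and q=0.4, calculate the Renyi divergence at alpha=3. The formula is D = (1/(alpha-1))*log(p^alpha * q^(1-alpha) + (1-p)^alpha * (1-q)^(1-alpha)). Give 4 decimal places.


Renyi divergence of order alpha between Bernoulli distributions:
D = (1/(alpha-1))*log(p^alpha * q^(1-alpha) + (1-p)^alpha * (1-q)^(1-alpha)).
alpha = 3, p = 0.8, q = 0.4.
p^alpha * q^(1-alpha) = 0.8^3 * 0.4^-2 = 3.2.
(1-p)^alpha * (1-q)^(1-alpha) = 0.2^3 * 0.6^-2 = 0.022222.
sum = 3.2 + 0.022222 = 3.222222.
D = (1/2)*log(3.222222) = 0.5850

0.5850


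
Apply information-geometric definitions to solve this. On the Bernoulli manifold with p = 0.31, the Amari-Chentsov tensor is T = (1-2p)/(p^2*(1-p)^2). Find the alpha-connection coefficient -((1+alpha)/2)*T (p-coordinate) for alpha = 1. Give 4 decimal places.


Skewness (Amari-Chentsov) tensor: T = (1-2p)/(p^2*(1-p)^2).
p = 0.31, 1-2p = 0.38, p^2 = 0.0961, (1-p)^2 = 0.4761.
T = 0.38/(0.0961 * 0.4761) = 8.305428.
In the p-coordinate, Gamma^(alpha) = Gamma^(0) - (alpha/2)*T with Gamma^(0) = (1/2)*g'(p) = -T/2,
so Gamma^(alpha) = -((1+alpha)/2)*T.
alpha = 1, -(1+alpha)/2 = -1.0.
Gamma = -1.0 * 8.305428 = -8.3054

-8.3054


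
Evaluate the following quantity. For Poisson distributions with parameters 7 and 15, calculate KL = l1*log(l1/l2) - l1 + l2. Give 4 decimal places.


KL divergence for Poisson:
KL = l1*log(l1/l2) - l1 + l2.
l1 = 7, l2 = 15.
log(7/15) = -0.76214.
l1*log(l1/l2) = 7 * -0.76214 = -5.33498.
KL = -5.33498 - 7 + 15 = 2.6650

2.6650


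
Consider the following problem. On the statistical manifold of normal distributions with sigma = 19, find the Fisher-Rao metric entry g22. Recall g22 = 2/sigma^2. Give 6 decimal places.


For the 2-parameter normal family, the Fisher metric has:
  g11 = 1/sigma^2, g22 = 2/sigma^2.
sigma = 19, sigma^2 = 361.
g22 = 0.005540

0.005540


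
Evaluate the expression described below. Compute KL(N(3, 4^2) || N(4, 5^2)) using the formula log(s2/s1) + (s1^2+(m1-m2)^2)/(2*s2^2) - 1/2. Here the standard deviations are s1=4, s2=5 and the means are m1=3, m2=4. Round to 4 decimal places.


KL divergence between normal distributions:
KL = log(s2/s1) + (s1^2 + (m1-m2)^2)/(2*s2^2) - 1/2.
log(5/4) = 0.223144.
(4^2 + (3-4)^2)/(2*5^2) = (16 + 1)/50 = 0.34.
KL = 0.223144 + 0.34 - 0.5 = 0.0631

0.0631


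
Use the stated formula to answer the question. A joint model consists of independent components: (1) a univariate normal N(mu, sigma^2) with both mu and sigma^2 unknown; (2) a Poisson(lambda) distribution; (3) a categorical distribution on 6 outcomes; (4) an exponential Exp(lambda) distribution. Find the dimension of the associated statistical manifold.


The dimension of a statistical manifold equals the number of free
(independent) real parameters of the model. For a product of independent
blocks the parameter counts add.
- normal (mu, sigma^2): 2.
- Poisson (lambda): 1.
- categorical on 6 outcomes (probabilities sum to 1): 6-1 = 5.
- exponential (lambda): 1.
Total = 2 + 1 + 5 + 1 = 9.
Dimension = 9

9


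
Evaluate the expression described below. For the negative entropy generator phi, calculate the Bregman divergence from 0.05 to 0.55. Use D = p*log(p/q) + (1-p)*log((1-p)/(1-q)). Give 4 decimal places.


Bregman divergence with negative entropy generator:
D = p*log(p/q) + (1-p)*log((1-p)/(1-q)).
p = 0.05, q = 0.55.
p*log(p/q) = 0.05*log(0.05/0.55) = -0.119895.
(1-p)*log((1-p)/(1-q)) = 0.95*log(0.95/0.45) = 0.709854.
D = -0.119895 + 0.709854 = 0.5900

0.5900


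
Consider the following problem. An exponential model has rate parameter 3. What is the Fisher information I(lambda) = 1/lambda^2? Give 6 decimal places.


Fisher information for exponential: I(lambda) = 1/lambda^2.
lambda = 3, lambda^2 = 9.
I = 1/9 = 0.111111

0.111111


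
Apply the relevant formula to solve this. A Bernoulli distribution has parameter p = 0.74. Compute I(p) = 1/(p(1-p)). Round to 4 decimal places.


For Bernoulli(p), Fisher information is I(p) = 1/(p*(1-p)).
p = 0.74, 1-p = 0.26.
p*(1-p) = 0.1924.
I(p) = 1/0.1924 = 5.1975

5.1975


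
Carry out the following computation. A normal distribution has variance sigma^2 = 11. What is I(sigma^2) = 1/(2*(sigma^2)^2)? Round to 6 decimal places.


Fisher information for variance: I(sigma^2) = 1/(2*sigma^4).
sigma^2 = 11, so sigma^4 = 121.
I = 1/(2*121) = 1/242 = 0.004132

0.004132


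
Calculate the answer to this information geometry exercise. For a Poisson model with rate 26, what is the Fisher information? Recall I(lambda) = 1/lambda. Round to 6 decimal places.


Fisher information for Poisson: I(lambda) = 1/lambda.
lambda = 26.
I(lambda) = 1/26 = 0.038462

0.038462


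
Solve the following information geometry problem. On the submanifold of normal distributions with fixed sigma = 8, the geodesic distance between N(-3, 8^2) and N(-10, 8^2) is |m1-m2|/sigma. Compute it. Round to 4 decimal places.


On the fixed-variance normal subfamily, geodesic distance = |m1-m2|/sigma.
|-3 - -10| = 7.
sigma = 8.
d = 7/8 = 0.8750

0.8750


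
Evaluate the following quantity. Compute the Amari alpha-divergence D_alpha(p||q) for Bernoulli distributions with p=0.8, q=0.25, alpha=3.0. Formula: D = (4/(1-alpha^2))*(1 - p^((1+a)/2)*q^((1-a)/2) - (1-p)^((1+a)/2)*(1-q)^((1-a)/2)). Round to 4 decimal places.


Amari alpha-divergence:
D = (4/(1-alpha^2))*(1 - p^((1+a)/2)*q^((1-a)/2) - (1-p)^((1+a)/2)*(1-q)^((1-a)/2)).
alpha = 3.0, p = 0.8, q = 0.25.
e1 = (1+alpha)/2 = 2.0, e2 = (1-alpha)/2 = -1.0.
t1 = p^e1 * q^e2 = 0.8^2.0 * 0.25^-1.0 = 2.56.
t2 = (1-p)^e1 * (1-q)^e2 = 0.2^2.0 * 0.75^-1.0 = 0.053333.
4/(1-alpha^2) = -0.5.
D = -0.5*(1 - 2.56 - 0.053333) = 0.8067

0.8067


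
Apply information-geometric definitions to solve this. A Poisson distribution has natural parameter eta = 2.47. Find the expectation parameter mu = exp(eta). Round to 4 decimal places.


Expectation parameter for Poisson exponential family:
mu = exp(eta).
eta = 2.47.
mu = exp(2.47) = 11.8224

11.8224


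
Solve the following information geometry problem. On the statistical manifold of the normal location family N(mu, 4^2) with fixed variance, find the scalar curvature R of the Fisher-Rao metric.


This family has a single free parameter, so its statistical manifold
is 1-dimensional. The Riemann curvature tensor of any 1-dimensional
Riemannian manifold vanishes identically, so R = 0.

0


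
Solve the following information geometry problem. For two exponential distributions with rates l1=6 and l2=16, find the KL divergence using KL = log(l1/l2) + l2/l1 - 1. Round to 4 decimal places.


KL divergence for exponential family:
KL = log(l1/l2) + l2/l1 - 1.
log(6/16) = -0.980829.
16/6 = 2.666667.
KL = -0.980829 + 2.666667 - 1 = 0.6858

0.6858


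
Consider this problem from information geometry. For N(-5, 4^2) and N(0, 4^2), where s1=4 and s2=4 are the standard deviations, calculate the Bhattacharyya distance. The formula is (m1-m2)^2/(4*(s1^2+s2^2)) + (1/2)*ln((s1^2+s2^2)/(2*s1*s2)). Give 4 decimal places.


Bhattacharyya distance between two Gaussians:
DB = (m1-m2)^2/(4*(s1^2+s2^2)) + (1/2)*ln((s1^2+s2^2)/(2*s1*s2)).
(m1-m2)^2 = (-5)^2 = 25.
s1^2+s2^2 = 16 + 16 = 32.
term1 = 25/128 = 0.195312.
term2 = 0.5*ln(32/32.0) = 0.0.
DB = 0.195312 + 0.0 = 0.1953

0.1953


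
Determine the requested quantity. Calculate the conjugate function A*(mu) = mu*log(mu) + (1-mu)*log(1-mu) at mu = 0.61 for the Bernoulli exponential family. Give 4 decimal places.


Legendre transform for Bernoulli:
A*(mu) = mu*log(mu) + (1-mu)*log(1-mu).
mu = 0.61, 1-mu = 0.39.
mu*log(mu) = 0.61*log(0.61) = -0.301521.
(1-mu)*log(1-mu) = 0.39*log(0.39) = -0.367227.
A* = -0.301521 + -0.367227 = -0.6687

-0.6687


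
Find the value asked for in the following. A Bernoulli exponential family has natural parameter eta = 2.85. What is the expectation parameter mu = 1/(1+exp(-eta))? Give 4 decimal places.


Dual coordinate (expectation parameter) for Bernoulli:
mu = 1/(1+exp(-eta)).
eta = 2.85.
exp(-eta) = exp(-2.85) = 0.057844.
mu = 1/(1+0.057844) = 0.9453

0.9453


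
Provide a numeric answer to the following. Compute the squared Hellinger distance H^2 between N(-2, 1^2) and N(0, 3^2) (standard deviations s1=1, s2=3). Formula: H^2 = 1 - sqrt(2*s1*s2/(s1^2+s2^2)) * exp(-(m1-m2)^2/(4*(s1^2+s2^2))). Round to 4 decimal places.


Squared Hellinger distance for Gaussians:
H^2 = 1 - sqrt(2*s1*s2/(s1^2+s2^2)) * exp(-(m1-m2)^2/(4*(s1^2+s2^2))).
s1^2 = 1, s2^2 = 9, s1^2+s2^2 = 10.
sqrt(2*1*3/(10)) = 0.774597.
(m1-m2)^2 = (-2)^2 = 4.
exp(-4/(4*10)) = exp(-0.1) = 0.904837.
H^2 = 1 - 0.774597*0.904837 = 0.2991

0.2991


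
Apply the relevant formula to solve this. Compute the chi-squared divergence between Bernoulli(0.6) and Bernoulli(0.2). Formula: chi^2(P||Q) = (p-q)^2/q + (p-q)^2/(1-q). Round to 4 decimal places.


Chi-squared divergence between Bernoulli distributions:
chi^2 = (p-q)^2/q + (p-q)^2/(1-q).
p = 0.6, q = 0.2, p-q = 0.4.
(p-q)^2 = 0.16.
term1 = 0.16/0.2 = 0.8.
term2 = 0.16/0.8 = 0.2.
chi^2 = 0.8 + 0.2 = 1.0000

1.0000


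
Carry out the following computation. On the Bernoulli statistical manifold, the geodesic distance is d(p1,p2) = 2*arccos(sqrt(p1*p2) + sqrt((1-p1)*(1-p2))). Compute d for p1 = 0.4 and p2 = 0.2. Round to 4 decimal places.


Geodesic distance on Bernoulli manifold:
d(p1,p2) = 2*arccos(sqrt(p1*p2) + sqrt((1-p1)*(1-p2))).
sqrt(p1*p2) = sqrt(0.4*0.2) = 0.282843.
sqrt((1-p1)*(1-p2)) = sqrt(0.6*0.8) = 0.69282.
arg = 0.282843 + 0.69282 = 0.975663.
d = 2*arccos(0.975663) = 0.4421

0.4421


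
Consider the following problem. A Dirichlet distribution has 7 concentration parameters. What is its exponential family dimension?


Exponential family dimension calculation:
Dirichlet with 7 components has 7 natural parameters.

7


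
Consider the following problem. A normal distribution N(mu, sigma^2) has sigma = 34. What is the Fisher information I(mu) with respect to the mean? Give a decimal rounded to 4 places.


The Fisher information for the mean of a normal distribution is I(mu) = 1/sigma^2.
sigma = 34, so sigma^2 = 1156.
I(mu) = 1/1156 = 0.0009

0.0009


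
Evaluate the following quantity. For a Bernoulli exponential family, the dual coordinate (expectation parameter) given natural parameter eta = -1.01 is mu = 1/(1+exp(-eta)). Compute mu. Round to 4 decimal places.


Dual coordinate (expectation parameter) for Bernoulli:
mu = 1/(1+exp(-eta)).
eta = -1.01.
exp(-eta) = exp(1.01) = 2.745601.
mu = 1/(1+2.745601) = 0.2670

0.2670


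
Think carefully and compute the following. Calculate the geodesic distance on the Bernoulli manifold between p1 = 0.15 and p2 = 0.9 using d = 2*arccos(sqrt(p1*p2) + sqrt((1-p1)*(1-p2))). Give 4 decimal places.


Geodesic distance on Bernoulli manifold:
d(p1,p2) = 2*arccos(sqrt(p1*p2) + sqrt((1-p1)*(1-p2))).
sqrt(p1*p2) = sqrt(0.15*0.9) = 0.367423.
sqrt((1-p1)*(1-p2)) = sqrt(0.85*0.1) = 0.291548.
arg = 0.367423 + 0.291548 = 0.658971.
d = 2*arccos(0.658971) = 1.7027

1.7027


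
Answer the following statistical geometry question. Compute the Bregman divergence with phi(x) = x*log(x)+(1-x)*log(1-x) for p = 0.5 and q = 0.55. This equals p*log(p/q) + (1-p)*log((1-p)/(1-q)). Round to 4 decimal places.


Bregman divergence with negative entropy generator:
D = p*log(p/q) + (1-p)*log((1-p)/(1-q)).
p = 0.5, q = 0.55.
p*log(p/q) = 0.5*log(0.5/0.55) = -0.047655.
(1-p)*log((1-p)/(1-q)) = 0.5*log(0.5/0.45) = 0.05268.
D = -0.047655 + 0.05268 = 0.0050

0.0050


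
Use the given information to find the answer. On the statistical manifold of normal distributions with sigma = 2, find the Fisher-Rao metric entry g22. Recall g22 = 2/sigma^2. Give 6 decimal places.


For the 2-parameter normal family, the Fisher metric has:
  g11 = 1/sigma^2, g22 = 2/sigma^2.
sigma = 2, sigma^2 = 4.
g22 = 0.500000

0.500000


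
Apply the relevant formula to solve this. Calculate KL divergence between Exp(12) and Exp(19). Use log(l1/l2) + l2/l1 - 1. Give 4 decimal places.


KL divergence for exponential family:
KL = log(l1/l2) + l2/l1 - 1.
log(12/19) = -0.459532.
19/12 = 1.583333.
KL = -0.459532 + 1.583333 - 1 = 0.1238

0.1238


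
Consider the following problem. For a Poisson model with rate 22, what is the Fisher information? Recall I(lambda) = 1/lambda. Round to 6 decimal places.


Fisher information for Poisson: I(lambda) = 1/lambda.
lambda = 22.
I(lambda) = 1/22 = 0.045455

0.045455


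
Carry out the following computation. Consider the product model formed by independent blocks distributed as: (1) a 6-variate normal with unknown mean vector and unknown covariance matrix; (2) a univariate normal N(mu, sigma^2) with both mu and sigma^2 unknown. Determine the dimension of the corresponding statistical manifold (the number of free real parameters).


The dimension of a statistical manifold equals the number of free
(independent) real parameters of the model. For a product of independent
blocks the parameter counts add.
- 6-variate normal: 6 (mean) + 6*7/2 = 21 (symmetric covariance) = 27.
- normal (mu, sigma^2): 2.
Total = 27 + 2 = 29.
Dimension = 29

29


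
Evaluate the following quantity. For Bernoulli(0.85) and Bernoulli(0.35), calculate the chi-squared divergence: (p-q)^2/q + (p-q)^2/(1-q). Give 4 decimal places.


Chi-squared divergence between Bernoulli distributions:
chi^2 = (p-q)^2/q + (p-q)^2/(1-q).
p = 0.85, q = 0.35, p-q = 0.5.
(p-q)^2 = 0.25.
term1 = 0.25/0.35 = 0.714286.
term2 = 0.25/0.65 = 0.384615.
chi^2 = 0.714286 + 0.384615 = 1.0989

1.0989


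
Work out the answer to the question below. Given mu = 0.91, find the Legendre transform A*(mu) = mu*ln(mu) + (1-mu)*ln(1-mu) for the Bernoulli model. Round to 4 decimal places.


Legendre transform for Bernoulli:
A*(mu) = mu*log(mu) + (1-mu)*log(1-mu).
mu = 0.91, 1-mu = 0.09.
mu*log(mu) = 0.91*log(0.91) = -0.085823.
(1-mu)*log(1-mu) = 0.09*log(0.09) = -0.216715.
A* = -0.085823 + -0.216715 = -0.3025

-0.3025


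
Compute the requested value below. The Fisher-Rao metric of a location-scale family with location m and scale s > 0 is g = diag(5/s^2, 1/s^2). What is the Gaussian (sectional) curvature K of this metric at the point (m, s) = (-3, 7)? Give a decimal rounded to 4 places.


The metric has the form g = (A dm^2 + B ds^2)/s^2 with A = 5, B = 1.
Substitute u = sqrt(A/B)*m: g = B*(du^2 + ds^2)/s^2, i.e. B times the
Poincare upper half-plane metric, which has constant Gaussian curvature -1.
Scaling a 2D metric by a constant c divides the Gaussian curvature by c,
so K = -1/B = -1/(1) = -1.0000 everywhere (the point (m, s) = (-3, 7) is irrelevant:
the curvature is constant).
The requested Gaussian curvature is K = -1.0000.

-1.0000


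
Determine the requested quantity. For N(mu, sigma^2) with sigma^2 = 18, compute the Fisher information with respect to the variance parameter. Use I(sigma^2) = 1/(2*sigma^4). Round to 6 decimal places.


Fisher information for variance: I(sigma^2) = 1/(2*sigma^4).
sigma^2 = 18, so sigma^4 = 324.
I = 1/(2*324) = 1/648 = 0.001543

0.001543


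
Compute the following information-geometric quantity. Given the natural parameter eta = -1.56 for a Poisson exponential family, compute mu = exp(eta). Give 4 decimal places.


Expectation parameter for Poisson exponential family:
mu = exp(eta).
eta = -1.56.
mu = exp(-1.56) = 0.2101

0.2101


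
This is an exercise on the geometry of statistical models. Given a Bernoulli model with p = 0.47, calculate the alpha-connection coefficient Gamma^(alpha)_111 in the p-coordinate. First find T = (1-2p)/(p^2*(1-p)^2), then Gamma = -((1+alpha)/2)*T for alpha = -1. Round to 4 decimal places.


Skewness (Amari-Chentsov) tensor: T = (1-2p)/(p^2*(1-p)^2).
p = 0.47, 1-2p = 0.06, p^2 = 0.2209, (1-p)^2 = 0.2809.
T = 0.06/(0.2209 * 0.2809) = 0.96695.
In the p-coordinate, Gamma^(alpha) = Gamma^(0) - (alpha/2)*T with Gamma^(0) = (1/2)*g'(p) = -T/2,
so Gamma^(alpha) = -((1+alpha)/2)*T.
alpha = -1, -(1+alpha)/2 = 0.0.
Gamma = 0.0 * 0.96695 = 0.0000

0.0000


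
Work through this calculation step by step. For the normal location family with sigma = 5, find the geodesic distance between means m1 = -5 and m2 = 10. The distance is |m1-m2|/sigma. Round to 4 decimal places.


On the fixed-variance normal subfamily, geodesic distance = |m1-m2|/sigma.
|-5 - 10| = 15.
sigma = 5.
d = 15/5 = 3.0000

3.0000


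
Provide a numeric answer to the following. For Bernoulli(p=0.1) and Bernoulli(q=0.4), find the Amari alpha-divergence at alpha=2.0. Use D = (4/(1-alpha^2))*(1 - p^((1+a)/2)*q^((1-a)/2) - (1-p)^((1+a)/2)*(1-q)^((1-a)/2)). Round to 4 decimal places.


Amari alpha-divergence:
D = (4/(1-alpha^2))*(1 - p^((1+a)/2)*q^((1-a)/2) - (1-p)^((1+a)/2)*(1-q)^((1-a)/2)).
alpha = 2.0, p = 0.1, q = 0.4.
e1 = (1+alpha)/2 = 1.5, e2 = (1-alpha)/2 = -0.5.
t1 = p^e1 * q^e2 = 0.1^1.5 * 0.4^-0.5 = 0.05.
t2 = (1-p)^e1 * (1-q)^e2 = 0.9^1.5 * 0.6^-0.5 = 1.10227.
4/(1-alpha^2) = -1.333333.
D = -1.333333*(1 - 0.05 - 1.10227) = 0.2030

0.2030


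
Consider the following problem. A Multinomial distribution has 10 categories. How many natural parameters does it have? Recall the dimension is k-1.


Exponential family dimension calculation:
For Multinomial with k=10 categories, dim = k-1 = 9.

9


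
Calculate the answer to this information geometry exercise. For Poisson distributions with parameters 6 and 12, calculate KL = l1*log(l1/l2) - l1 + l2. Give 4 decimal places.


KL divergence for Poisson:
KL = l1*log(l1/l2) - l1 + l2.
l1 = 6, l2 = 12.
log(6/12) = -0.693147.
l1*log(l1/l2) = 6 * -0.693147 = -4.158883.
KL = -4.158883 - 6 + 12 = 1.8411

1.8411


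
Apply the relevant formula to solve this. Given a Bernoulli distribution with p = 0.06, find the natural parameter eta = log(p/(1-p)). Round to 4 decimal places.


Natural parameter for Bernoulli: eta = log(p/(1-p)).
p = 0.06, 1-p = 0.94.
p/(1-p) = 0.06383.
eta = log(0.06383) = -2.7515

-2.7515


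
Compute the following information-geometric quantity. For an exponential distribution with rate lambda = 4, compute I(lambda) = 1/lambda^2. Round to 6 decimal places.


Fisher information for exponential: I(lambda) = 1/lambda^2.
lambda = 4, lambda^2 = 16.
I = 1/16 = 0.062500

0.062500


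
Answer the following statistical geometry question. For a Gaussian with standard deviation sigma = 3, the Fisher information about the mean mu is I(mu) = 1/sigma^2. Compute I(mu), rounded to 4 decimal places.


The Fisher information for the mean of a normal distribution is I(mu) = 1/sigma^2.
sigma = 3, so sigma^2 = 9.
I(mu) = 1/9 = 0.1111

0.1111


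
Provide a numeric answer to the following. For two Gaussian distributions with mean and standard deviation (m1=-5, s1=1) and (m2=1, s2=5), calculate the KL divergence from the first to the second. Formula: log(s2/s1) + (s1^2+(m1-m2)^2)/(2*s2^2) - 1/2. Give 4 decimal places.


KL divergence between normal distributions:
KL = log(s2/s1) + (s1^2 + (m1-m2)^2)/(2*s2^2) - 1/2.
log(5/1) = 1.609438.
(1^2 + (-5-1)^2)/(2*5^2) = (1 + 36)/50 = 0.74.
KL = 1.609438 + 0.74 - 0.5 = 1.8494

1.8494


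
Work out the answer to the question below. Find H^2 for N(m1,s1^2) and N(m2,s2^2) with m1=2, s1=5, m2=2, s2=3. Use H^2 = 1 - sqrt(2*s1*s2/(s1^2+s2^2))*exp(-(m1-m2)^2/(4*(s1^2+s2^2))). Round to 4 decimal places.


Squared Hellinger distance for Gaussians:
H^2 = 1 - sqrt(2*s1*s2/(s1^2+s2^2)) * exp(-(m1-m2)^2/(4*(s1^2+s2^2))).
s1^2 = 25, s2^2 = 9, s1^2+s2^2 = 34.
sqrt(2*5*3/(34)) = 0.939336.
(m1-m2)^2 = (0)^2 = 0.
exp(-0/(4*34)) = exp(0.0) = 1.0.
H^2 = 1 - 0.939336*1.0 = 0.0607

0.0607


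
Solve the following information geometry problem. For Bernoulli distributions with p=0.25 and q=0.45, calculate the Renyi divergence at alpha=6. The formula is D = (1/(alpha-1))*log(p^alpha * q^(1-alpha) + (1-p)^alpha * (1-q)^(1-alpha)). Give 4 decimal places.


Renyi divergence of order alpha between Bernoulli distributions:
D = (1/(alpha-1))*log(p^alpha * q^(1-alpha) + (1-p)^alpha * (1-q)^(1-alpha)).
alpha = 6, p = 0.25, q = 0.45.
p^alpha * q^(1-alpha) = 0.25^6 * 0.45^-5 = 0.013231.
(1-p)^alpha * (1-q)^(1-alpha) = 0.75^6 * 0.55^-5 = 3.536341.
sum = 0.013231 + 3.536341 = 3.549572.
D = (1/5)*log(3.549572) = 0.2534

0.2534


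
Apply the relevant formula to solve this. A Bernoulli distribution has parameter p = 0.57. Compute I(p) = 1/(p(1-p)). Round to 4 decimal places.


For Bernoulli(p), Fisher information is I(p) = 1/(p*(1-p)).
p = 0.57, 1-p = 0.43.
p*(1-p) = 0.2451.
I(p) = 1/0.2451 = 4.0800

4.0800


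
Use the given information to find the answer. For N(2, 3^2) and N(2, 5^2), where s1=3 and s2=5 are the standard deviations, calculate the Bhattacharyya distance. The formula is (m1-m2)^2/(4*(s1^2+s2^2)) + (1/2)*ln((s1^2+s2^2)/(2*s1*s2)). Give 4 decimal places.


Bhattacharyya distance between two Gaussians:
DB = (m1-m2)^2/(4*(s1^2+s2^2)) + (1/2)*ln((s1^2+s2^2)/(2*s1*s2)).
(m1-m2)^2 = (0)^2 = 0.
s1^2+s2^2 = 9 + 25 = 34.
term1 = 0/136 = 0.0.
term2 = 0.5*ln(34/30.0) = 0.062582.
DB = 0.0 + 0.062582 = 0.0626

0.0626


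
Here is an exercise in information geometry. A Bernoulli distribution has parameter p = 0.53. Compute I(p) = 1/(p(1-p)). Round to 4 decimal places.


For Bernoulli(p), Fisher information is I(p) = 1/(p*(1-p)).
p = 0.53, 1-p = 0.47.
p*(1-p) = 0.2491.
I(p) = 1/0.2491 = 4.0145

4.0145


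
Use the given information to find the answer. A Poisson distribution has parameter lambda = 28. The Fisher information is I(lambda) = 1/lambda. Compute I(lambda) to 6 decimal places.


Fisher information for Poisson: I(lambda) = 1/lambda.
lambda = 28.
I(lambda) = 1/28 = 0.035714

0.035714


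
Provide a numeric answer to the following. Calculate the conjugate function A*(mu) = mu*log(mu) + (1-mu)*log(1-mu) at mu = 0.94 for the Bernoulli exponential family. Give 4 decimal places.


Legendre transform for Bernoulli:
A*(mu) = mu*log(mu) + (1-mu)*log(1-mu).
mu = 0.94, 1-mu = 0.06.
mu*log(mu) = 0.94*log(0.94) = -0.058163.
(1-mu)*log(1-mu) = 0.06*log(0.06) = -0.168805.
A* = -0.058163 + -0.168805 = -0.2270

-0.2270


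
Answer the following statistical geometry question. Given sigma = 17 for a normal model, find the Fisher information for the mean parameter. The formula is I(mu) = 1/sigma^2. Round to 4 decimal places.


The Fisher information for the mean of a normal distribution is I(mu) = 1/sigma^2.
sigma = 17, so sigma^2 = 289.
I(mu) = 1/289 = 0.0035

0.0035


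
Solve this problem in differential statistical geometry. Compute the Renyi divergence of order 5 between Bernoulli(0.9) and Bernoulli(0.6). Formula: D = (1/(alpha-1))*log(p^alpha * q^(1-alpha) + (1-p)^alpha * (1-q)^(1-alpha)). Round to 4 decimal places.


Renyi divergence of order alpha between Bernoulli distributions:
D = (1/(alpha-1))*log(p^alpha * q^(1-alpha) + (1-p)^alpha * (1-q)^(1-alpha)).
alpha = 5, p = 0.9, q = 0.6.
p^alpha * q^(1-alpha) = 0.9^5 * 0.6^-4 = 4.55625.
(1-p)^alpha * (1-q)^(1-alpha) = 0.1^5 * 0.4^-4 = 0.000391.
sum = 4.55625 + 0.000391 = 4.556641.
D = (1/4)*log(4.556641) = 0.3791

0.3791


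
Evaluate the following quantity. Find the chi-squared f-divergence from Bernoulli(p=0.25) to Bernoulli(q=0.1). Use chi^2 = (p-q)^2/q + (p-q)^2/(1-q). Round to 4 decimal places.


Chi-squared divergence between Bernoulli distributions:
chi^2 = (p-q)^2/q + (p-q)^2/(1-q).
p = 0.25, q = 0.1, p-q = 0.15.
(p-q)^2 = 0.0225.
term1 = 0.0225/0.1 = 0.225.
term2 = 0.0225/0.9 = 0.025.
chi^2 = 0.225 + 0.025 = 0.2500

0.2500


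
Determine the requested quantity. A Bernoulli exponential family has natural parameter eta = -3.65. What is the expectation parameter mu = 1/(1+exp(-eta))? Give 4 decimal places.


Dual coordinate (expectation parameter) for Bernoulli:
mu = 1/(1+exp(-eta)).
eta = -3.65.
exp(-eta) = exp(3.65) = 38.474666.
mu = 1/(1+38.474666) = 0.0253

0.0253


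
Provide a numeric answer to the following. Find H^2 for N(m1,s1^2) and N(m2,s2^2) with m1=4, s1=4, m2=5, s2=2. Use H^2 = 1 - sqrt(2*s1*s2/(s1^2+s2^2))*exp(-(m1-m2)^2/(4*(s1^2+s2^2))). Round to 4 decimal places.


Squared Hellinger distance for Gaussians:
H^2 = 1 - sqrt(2*s1*s2/(s1^2+s2^2)) * exp(-(m1-m2)^2/(4*(s1^2+s2^2))).
s1^2 = 16, s2^2 = 4, s1^2+s2^2 = 20.
sqrt(2*4*2/(20)) = 0.894427.
(m1-m2)^2 = (-1)^2 = 1.
exp(-1/(4*20)) = exp(-0.0125) = 0.987578.
H^2 = 1 - 0.894427*0.987578 = 0.1167

0.1167


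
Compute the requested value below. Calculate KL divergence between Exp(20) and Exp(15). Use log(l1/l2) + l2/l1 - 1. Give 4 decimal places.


KL divergence for exponential family:
KL = log(l1/l2) + l2/l1 - 1.
log(20/15) = 0.287682.
15/20 = 0.75.
KL = 0.287682 + 0.75 - 1 = 0.0377

0.0377


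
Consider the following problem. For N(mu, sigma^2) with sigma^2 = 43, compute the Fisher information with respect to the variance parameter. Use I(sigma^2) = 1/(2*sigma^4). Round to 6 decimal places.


Fisher information for variance: I(sigma^2) = 1/(2*sigma^4).
sigma^2 = 43, so sigma^4 = 1849.
I = 1/(2*1849) = 1/3698 = 0.000270

0.000270


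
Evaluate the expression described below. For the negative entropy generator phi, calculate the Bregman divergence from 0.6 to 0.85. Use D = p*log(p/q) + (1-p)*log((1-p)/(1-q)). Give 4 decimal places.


Bregman divergence with negative entropy generator:
D = p*log(p/q) + (1-p)*log((1-p)/(1-q)).
p = 0.6, q = 0.85.
p*log(p/q) = 0.6*log(0.6/0.85) = -0.208984.
(1-p)*log((1-p)/(1-q)) = 0.4*log(0.4/0.15) = 0.392332.
D = -0.208984 + 0.392332 = 0.1833

0.1833


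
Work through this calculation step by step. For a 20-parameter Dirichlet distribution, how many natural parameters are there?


Exponential family dimension calculation:
Dirichlet with 20 components has 20 natural parameters.

20


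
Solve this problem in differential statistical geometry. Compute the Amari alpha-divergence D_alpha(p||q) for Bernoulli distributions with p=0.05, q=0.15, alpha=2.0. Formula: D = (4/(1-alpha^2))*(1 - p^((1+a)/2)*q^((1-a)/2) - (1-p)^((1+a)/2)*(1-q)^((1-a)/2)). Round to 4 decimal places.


Amari alpha-divergence:
D = (4/(1-alpha^2))*(1 - p^((1+a)/2)*q^((1-a)/2) - (1-p)^((1+a)/2)*(1-q)^((1-a)/2)).
alpha = 2.0, p = 0.05, q = 0.15.
e1 = (1+alpha)/2 = 1.5, e2 = (1-alpha)/2 = -0.5.
t1 = p^e1 * q^e2 = 0.05^1.5 * 0.15^-0.5 = 0.028868.
t2 = (1-p)^e1 * (1-q)^e2 = 0.95^1.5 * 0.85^-0.5 = 1.004329.
4/(1-alpha^2) = -1.333333.
D = -1.333333*(1 - 0.028868 - 1.004329) = 0.0443

0.0443


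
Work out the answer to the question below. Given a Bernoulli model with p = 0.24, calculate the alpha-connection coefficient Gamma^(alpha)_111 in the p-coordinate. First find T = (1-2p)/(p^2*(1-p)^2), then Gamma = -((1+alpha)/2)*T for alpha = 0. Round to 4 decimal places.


Skewness (Amari-Chentsov) tensor: T = (1-2p)/(p^2*(1-p)^2).
p = 0.24, 1-2p = 0.52, p^2 = 0.0576, (1-p)^2 = 0.5776.
T = 0.52/(0.0576 * 0.5776) = 15.629809.
In the p-coordinate, Gamma^(alpha) = Gamma^(0) - (alpha/2)*T with Gamma^(0) = (1/2)*g'(p) = -T/2,
so Gamma^(alpha) = -((1+alpha)/2)*T.
alpha = 0, -(1+alpha)/2 = -0.5.
Gamma = -0.5 * 15.629809 = -7.8149

-7.8149


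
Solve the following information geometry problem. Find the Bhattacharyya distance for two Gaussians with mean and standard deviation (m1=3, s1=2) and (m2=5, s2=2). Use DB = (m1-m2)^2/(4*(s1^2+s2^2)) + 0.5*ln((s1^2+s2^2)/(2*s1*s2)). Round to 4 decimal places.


Bhattacharyya distance between two Gaussians:
DB = (m1-m2)^2/(4*(s1^2+s2^2)) + (1/2)*ln((s1^2+s2^2)/(2*s1*s2)).
(m1-m2)^2 = (-2)^2 = 4.
s1^2+s2^2 = 4 + 4 = 8.
term1 = 4/32 = 0.125.
term2 = 0.5*ln(8/8.0) = 0.0.
DB = 0.125 + 0.0 = 0.1250

0.1250


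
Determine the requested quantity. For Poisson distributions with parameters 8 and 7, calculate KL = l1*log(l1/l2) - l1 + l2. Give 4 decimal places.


KL divergence for Poisson:
KL = l1*log(l1/l2) - l1 + l2.
l1 = 8, l2 = 7.
log(8/7) = 0.133531.
l1*log(l1/l2) = 8 * 0.133531 = 1.068251.
KL = 1.068251 - 8 + 7 = 0.0683

0.0683


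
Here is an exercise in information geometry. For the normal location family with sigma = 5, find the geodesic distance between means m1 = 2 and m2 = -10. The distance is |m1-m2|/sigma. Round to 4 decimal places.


On the fixed-variance normal subfamily, geodesic distance = |m1-m2|/sigma.
|2 - -10| = 12.
sigma = 5.
d = 12/5 = 2.4000

2.4000


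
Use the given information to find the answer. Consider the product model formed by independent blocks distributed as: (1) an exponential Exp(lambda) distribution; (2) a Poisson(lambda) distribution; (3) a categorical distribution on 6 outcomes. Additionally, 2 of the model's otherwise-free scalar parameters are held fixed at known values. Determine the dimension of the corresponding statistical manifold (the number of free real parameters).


The dimension of a statistical manifold equals the number of free
(independent) real parameters of the model. For a product of independent
blocks the parameter counts add.
- exponential (lambda): 1.
- Poisson (lambda): 1.
- categorical on 6 outcomes (probabilities sum to 1): 6-1 = 5.
Total = 1 + 1 + 5 = 7.
2 parameter(s) fixed at known values: 7 - 2 = 5.
Dimension = 5

5


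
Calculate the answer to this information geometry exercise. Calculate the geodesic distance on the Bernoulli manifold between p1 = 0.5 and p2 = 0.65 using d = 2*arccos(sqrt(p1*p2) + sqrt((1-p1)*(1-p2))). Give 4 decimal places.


Geodesic distance on Bernoulli manifold:
d(p1,p2) = 2*arccos(sqrt(p1*p2) + sqrt((1-p1)*(1-p2))).
sqrt(p1*p2) = sqrt(0.5*0.65) = 0.570088.
sqrt((1-p1)*(1-p2)) = sqrt(0.5*0.35) = 0.41833.
arg = 0.570088 + 0.41833 = 0.988418.
d = 2*arccos(0.988418) = 0.3047

0.3047


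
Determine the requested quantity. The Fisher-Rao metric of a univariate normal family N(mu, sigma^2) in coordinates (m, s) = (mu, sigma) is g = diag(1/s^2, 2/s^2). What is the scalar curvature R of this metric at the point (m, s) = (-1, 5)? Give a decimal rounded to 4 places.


The metric has the form g = (A dm^2 + B ds^2)/s^2 with A = 1, B = 2.
Substitute u = sqrt(A/B)*m: g = B*(du^2 + ds^2)/s^2, i.e. B times the
Poincare upper half-plane metric, which has constant Gaussian curvature -1.
Scaling a 2D metric by a constant c divides the Gaussian curvature by c,
so K = -1/B = -1/(2) = -0.5000 everywhere (the point (m, s) = (-1, 5) is irrelevant:
the curvature is constant).
Scalar curvature in dimension 2: R = 2K = -2/(2) = -1.0000.

-1.0000


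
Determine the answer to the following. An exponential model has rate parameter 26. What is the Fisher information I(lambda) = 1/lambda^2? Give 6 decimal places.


Fisher information for exponential: I(lambda) = 1/lambda^2.
lambda = 26, lambda^2 = 676.
I = 1/676 = 0.001479

0.001479


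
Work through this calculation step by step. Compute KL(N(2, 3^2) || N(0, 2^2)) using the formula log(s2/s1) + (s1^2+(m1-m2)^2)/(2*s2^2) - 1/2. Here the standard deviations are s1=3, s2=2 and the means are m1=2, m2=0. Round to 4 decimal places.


KL divergence between normal distributions:
KL = log(s2/s1) + (s1^2 + (m1-m2)^2)/(2*s2^2) - 1/2.
log(2/3) = -0.405465.
(3^2 + (2-0)^2)/(2*2^2) = (9 + 4)/8 = 1.625.
KL = -0.405465 + 1.625 - 0.5 = 0.7195

0.7195


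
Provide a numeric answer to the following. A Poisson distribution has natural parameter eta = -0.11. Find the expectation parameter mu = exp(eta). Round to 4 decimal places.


Expectation parameter for Poisson exponential family:
mu = exp(eta).
eta = -0.11.
mu = exp(-0.11) = 0.8958

0.8958


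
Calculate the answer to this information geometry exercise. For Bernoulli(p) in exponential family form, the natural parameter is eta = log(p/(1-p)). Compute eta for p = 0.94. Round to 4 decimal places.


Natural parameter for Bernoulli: eta = log(p/(1-p)).
p = 0.94, 1-p = 0.06.
p/(1-p) = 15.666667.
eta = log(15.666667) = 2.7515

2.7515


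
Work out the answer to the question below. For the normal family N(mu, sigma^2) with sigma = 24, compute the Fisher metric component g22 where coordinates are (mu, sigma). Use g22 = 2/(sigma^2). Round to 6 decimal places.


For the 2-parameter normal family, the Fisher metric has:
  g11 = 1/sigma^2, g22 = 2/sigma^2.
sigma = 24, sigma^2 = 576.
g22 = 0.003472

0.003472


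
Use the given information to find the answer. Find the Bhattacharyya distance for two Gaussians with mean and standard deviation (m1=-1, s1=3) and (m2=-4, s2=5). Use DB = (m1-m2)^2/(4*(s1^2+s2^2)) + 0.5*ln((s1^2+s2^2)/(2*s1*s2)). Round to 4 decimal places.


Bhattacharyya distance between two Gaussians:
DB = (m1-m2)^2/(4*(s1^2+s2^2)) + (1/2)*ln((s1^2+s2^2)/(2*s1*s2)).
(m1-m2)^2 = (3)^2 = 9.
s1^2+s2^2 = 9 + 25 = 34.
term1 = 9/136 = 0.066176.
term2 = 0.5*ln(34/30.0) = 0.062582.
DB = 0.066176 + 0.062582 = 0.1288

0.1288


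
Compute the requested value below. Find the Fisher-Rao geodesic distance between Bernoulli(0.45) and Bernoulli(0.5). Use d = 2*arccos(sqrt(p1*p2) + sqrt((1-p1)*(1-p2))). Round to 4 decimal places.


Geodesic distance on Bernoulli manifold:
d(p1,p2) = 2*arccos(sqrt(p1*p2) + sqrt((1-p1)*(1-p2))).
sqrt(p1*p2) = sqrt(0.45*0.5) = 0.474342.
sqrt((1-p1)*(1-p2)) = sqrt(0.55*0.5) = 0.524404.
arg = 0.474342 + 0.524404 = 0.998746.
d = 2*arccos(0.998746) = 0.1002

0.1002


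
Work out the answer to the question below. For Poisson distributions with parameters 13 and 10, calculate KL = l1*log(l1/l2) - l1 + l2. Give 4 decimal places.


KL divergence for Poisson:
KL = l1*log(l1/l2) - l1 + l2.
l1 = 13, l2 = 10.
log(13/10) = 0.262364.
l1*log(l1/l2) = 13 * 0.262364 = 3.410735.
KL = 3.410735 - 13 + 10 = 0.4107

0.4107


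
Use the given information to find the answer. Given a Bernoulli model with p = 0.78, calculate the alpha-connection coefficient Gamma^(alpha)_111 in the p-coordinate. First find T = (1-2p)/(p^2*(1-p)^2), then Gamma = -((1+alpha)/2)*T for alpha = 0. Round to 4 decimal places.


Skewness (Amari-Chentsov) tensor: T = (1-2p)/(p^2*(1-p)^2).
p = 0.78, 1-2p = -0.56, p^2 = 0.6084, (1-p)^2 = 0.0484.
T = -0.56/(0.6084 * 0.0484) = -19.017502.
In the p-coordinate, Gamma^(alpha) = Gamma^(0) - (alpha/2)*T with Gamma^(0) = (1/2)*g'(p) = -T/2,
so Gamma^(alpha) = -((1+alpha)/2)*T.
alpha = 0, -(1+alpha)/2 = -0.5.
Gamma = -0.5 * -19.017502 = 9.5088

9.5088


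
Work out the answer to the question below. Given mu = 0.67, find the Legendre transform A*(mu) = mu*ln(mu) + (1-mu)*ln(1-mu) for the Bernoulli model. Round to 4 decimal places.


Legendre transform for Bernoulli:
A*(mu) = mu*log(mu) + (1-mu)*log(1-mu).
mu = 0.67, 1-mu = 0.33.
mu*log(mu) = 0.67*log(0.67) = -0.26832.
(1-mu)*log(1-mu) = 0.33*log(0.33) = -0.365859.
A* = -0.26832 + -0.365859 = -0.6342

-0.6342


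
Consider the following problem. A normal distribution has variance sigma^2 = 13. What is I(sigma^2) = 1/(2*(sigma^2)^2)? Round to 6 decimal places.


Fisher information for variance: I(sigma^2) = 1/(2*sigma^4).
sigma^2 = 13, so sigma^4 = 169.
I = 1/(2*169) = 1/338 = 0.002959

0.002959


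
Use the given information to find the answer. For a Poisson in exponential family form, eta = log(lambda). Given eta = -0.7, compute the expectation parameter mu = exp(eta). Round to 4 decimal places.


Expectation parameter for Poisson exponential family:
mu = exp(eta).
eta = -0.7.
mu = exp(-0.7) = 0.4966

0.4966


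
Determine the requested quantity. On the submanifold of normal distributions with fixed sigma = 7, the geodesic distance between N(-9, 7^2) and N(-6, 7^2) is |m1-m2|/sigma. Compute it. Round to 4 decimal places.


On the fixed-variance normal subfamily, geodesic distance = |m1-m2|/sigma.
|-9 - -6| = 3.
sigma = 7.
d = 3/7 = 0.4286

0.4286


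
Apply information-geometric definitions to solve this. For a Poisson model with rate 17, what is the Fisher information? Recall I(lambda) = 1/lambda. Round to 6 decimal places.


Fisher information for Poisson: I(lambda) = 1/lambda.
lambda = 17.
I(lambda) = 1/17 = 0.058824

0.058824


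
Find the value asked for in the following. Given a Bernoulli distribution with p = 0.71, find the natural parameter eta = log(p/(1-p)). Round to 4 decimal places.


Natural parameter for Bernoulli: eta = log(p/(1-p)).
p = 0.71, 1-p = 0.29.
p/(1-p) = 2.448276.
eta = log(2.448276) = 0.8954

0.8954
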